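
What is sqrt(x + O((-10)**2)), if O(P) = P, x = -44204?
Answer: 2*I*sqrt(11026) ≈ 210.01*I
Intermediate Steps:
sqrt(x + O((-10)**2)) = sqrt(-44204 + (-10)**2) = sqrt(-44204 + 100) = sqrt(-44104) = 2*I*sqrt(11026)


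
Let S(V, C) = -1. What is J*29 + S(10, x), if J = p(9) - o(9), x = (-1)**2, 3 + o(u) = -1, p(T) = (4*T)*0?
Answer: 115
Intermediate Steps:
p(T) = 0
o(u) = -4 (o(u) = -3 - 1 = -4)
x = 1
J = 4 (J = 0 - 1*(-4) = 0 + 4 = 4)
J*29 + S(10, x) = 4*29 - 1 = 116 - 1 = 115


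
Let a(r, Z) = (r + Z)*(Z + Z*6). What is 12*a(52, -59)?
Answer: 34692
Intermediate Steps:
a(r, Z) = 7*Z*(Z + r) (a(r, Z) = (Z + r)*(Z + 6*Z) = (Z + r)*(7*Z) = 7*Z*(Z + r))
12*a(52, -59) = 12*(7*(-59)*(-59 + 52)) = 12*(7*(-59)*(-7)) = 12*2891 = 34692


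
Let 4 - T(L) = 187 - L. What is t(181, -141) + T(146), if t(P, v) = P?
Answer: 144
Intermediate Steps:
T(L) = -183 + L (T(L) = 4 - (187 - L) = 4 + (-187 + L) = -183 + L)
t(181, -141) + T(146) = 181 + (-183 + 146) = 181 - 37 = 144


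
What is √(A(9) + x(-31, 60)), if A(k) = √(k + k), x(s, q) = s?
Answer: √(-31 + 3*√2) ≈ 5.1728*I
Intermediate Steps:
A(k) = √2*√k (A(k) = √(2*k) = √2*√k)
√(A(9) + x(-31, 60)) = √(√2*√9 - 31) = √(√2*3 - 31) = √(3*√2 - 31) = √(-31 + 3*√2)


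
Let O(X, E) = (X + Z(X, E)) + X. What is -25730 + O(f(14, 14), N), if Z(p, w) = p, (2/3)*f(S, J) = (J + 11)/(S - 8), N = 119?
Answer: -102845/4 ≈ -25711.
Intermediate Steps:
f(S, J) = 3*(11 + J)/(2*(-8 + S)) (f(S, J) = 3*((J + 11)/(S - 8))/2 = 3*((11 + J)/(-8 + S))/2 = 3*(11 + J)/(2*(-8 + S)))
O(X, E) = 3*X (O(X, E) = (X + X) + X = 2*X + X = 3*X)
-25730 + O(f(14, 14), N) = -25730 + 3*(3*(11 + 14)/(2*(-8 + 14))) = -25730 + 3*((3/2)*25/6) = -25730 + 3*((3/2)*(⅙)*25) = -25730 + 3*(25/4) = -25730 + 75/4 = -102845/4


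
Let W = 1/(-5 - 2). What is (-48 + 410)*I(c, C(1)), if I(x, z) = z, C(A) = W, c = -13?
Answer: -362/7 ≈ -51.714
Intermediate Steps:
W = -⅐ (W = 1/(-7) = -⅐ ≈ -0.14286)
C(A) = -⅐
(-48 + 410)*I(c, C(1)) = (-48 + 410)*(-⅐) = 362*(-⅐) = -362/7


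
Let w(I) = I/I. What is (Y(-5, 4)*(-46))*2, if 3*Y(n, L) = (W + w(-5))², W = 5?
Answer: -1104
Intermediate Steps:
w(I) = 1
Y(n, L) = 12 (Y(n, L) = (5 + 1)²/3 = (⅓)*6² = (⅓)*36 = 12)
(Y(-5, 4)*(-46))*2 = (12*(-46))*2 = -552*2 = -1104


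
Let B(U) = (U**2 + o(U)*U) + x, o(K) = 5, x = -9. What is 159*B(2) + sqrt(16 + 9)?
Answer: 800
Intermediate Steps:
B(U) = -9 + U**2 + 5*U (B(U) = (U**2 + 5*U) - 9 = -9 + U**2 + 5*U)
159*B(2) + sqrt(16 + 9) = 159*(-9 + 2**2 + 5*2) + sqrt(16 + 9) = 159*(-9 + 4 + 10) + sqrt(25) = 159*5 + 5 = 795 + 5 = 800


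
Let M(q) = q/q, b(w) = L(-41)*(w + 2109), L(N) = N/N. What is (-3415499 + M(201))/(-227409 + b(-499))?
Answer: 3415498/225799 ≈ 15.126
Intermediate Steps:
L(N) = 1
b(w) = 2109 + w (b(w) = 1*(w + 2109) = 1*(2109 + w) = 2109 + w)
M(q) = 1
(-3415499 + M(201))/(-227409 + b(-499)) = (-3415499 + 1)/(-227409 + (2109 - 499)) = -3415498/(-227409 + 1610) = -3415498/(-225799) = -3415498*(-1/225799) = 3415498/225799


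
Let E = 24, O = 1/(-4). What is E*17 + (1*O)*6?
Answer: 813/2 ≈ 406.50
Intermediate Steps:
O = -1/4 ≈ -0.25000
E*17 + (1*O)*6 = 24*17 + (1*(-1/4))*6 = 408 - 1/4*6 = 408 - 3/2 = 813/2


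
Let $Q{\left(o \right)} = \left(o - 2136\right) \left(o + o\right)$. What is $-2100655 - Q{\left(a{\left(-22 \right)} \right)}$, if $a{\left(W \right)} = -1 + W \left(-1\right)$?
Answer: $-2011825$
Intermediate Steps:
$a{\left(W \right)} = -1 - W$
$Q{\left(o \right)} = 2 o \left(-2136 + o\right)$ ($Q{\left(o \right)} = \left(-2136 + o\right) 2 o = 2 o \left(-2136 + o\right)$)
$-2100655 - Q{\left(a{\left(-22 \right)} \right)} = -2100655 - 2 \left(-1 - -22\right) \left(-2136 - -21\right) = -2100655 - 2 \left(-1 + 22\right) \left(-2136 + \left(-1 + 22\right)\right) = -2100655 - 2 \cdot 21 \left(-2136 + 21\right) = -2100655 - 2 \cdot 21 \left(-2115\right) = -2100655 - -88830 = -2100655 + 88830 = -2011825$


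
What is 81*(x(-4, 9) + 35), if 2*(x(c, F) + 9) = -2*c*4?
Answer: 3402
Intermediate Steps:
x(c, F) = -9 - 4*c (x(c, F) = -9 + (-2*c*4)/2 = -9 + (-8*c)/2 = -9 - 4*c)
81*(x(-4, 9) + 35) = 81*((-9 - 4*(-4)) + 35) = 81*((-9 + 16) + 35) = 81*(7 + 35) = 81*42 = 3402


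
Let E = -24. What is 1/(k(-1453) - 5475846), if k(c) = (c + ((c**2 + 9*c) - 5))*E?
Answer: -1/55796022 ≈ -1.7922e-8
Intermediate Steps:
k(c) = 120 - 240*c - 24*c**2 (k(c) = (c + ((c**2 + 9*c) - 5))*(-24) = (c + (-5 + c**2 + 9*c))*(-24) = (-5 + c**2 + 10*c)*(-24) = 120 - 240*c - 24*c**2)
1/(k(-1453) - 5475846) = 1/((120 - 240*(-1453) - 24*(-1453)**2) - 5475846) = 1/((120 + 348720 - 24*2111209) - 5475846) = 1/((120 + 348720 - 50669016) - 5475846) = 1/(-50320176 - 5475846) = 1/(-55796022) = -1/55796022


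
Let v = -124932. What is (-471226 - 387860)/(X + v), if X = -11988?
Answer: 143181/22820 ≈ 6.2744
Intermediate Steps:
(-471226 - 387860)/(X + v) = (-471226 - 387860)/(-11988 - 124932) = -859086/(-136920) = -859086*(-1/136920) = 143181/22820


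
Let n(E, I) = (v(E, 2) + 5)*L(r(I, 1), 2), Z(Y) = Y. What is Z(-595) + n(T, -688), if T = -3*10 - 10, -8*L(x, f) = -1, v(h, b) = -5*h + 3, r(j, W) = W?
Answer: -569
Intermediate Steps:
v(h, b) = 3 - 5*h
L(x, f) = 1/8 (L(x, f) = -1/8*(-1) = 1/8)
T = -40 (T = -30 - 10 = -40)
n(E, I) = 1 - 5*E/8 (n(E, I) = ((3 - 5*E) + 5)*(1/8) = (8 - 5*E)*(1/8) = 1 - 5*E/8)
Z(-595) + n(T, -688) = -595 + (1 - 5/8*(-40)) = -595 + (1 + 25) = -595 + 26 = -569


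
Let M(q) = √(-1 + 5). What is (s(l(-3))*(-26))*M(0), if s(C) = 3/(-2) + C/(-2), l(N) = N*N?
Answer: 312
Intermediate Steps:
l(N) = N²
s(C) = -3/2 - C/2 (s(C) = 3*(-½) + C*(-½) = -3/2 - C/2)
M(q) = 2 (M(q) = √4 = 2)
(s(l(-3))*(-26))*M(0) = ((-3/2 - ½*(-3)²)*(-26))*2 = ((-3/2 - ½*9)*(-26))*2 = ((-3/2 - 9/2)*(-26))*2 = -6*(-26)*2 = 156*2 = 312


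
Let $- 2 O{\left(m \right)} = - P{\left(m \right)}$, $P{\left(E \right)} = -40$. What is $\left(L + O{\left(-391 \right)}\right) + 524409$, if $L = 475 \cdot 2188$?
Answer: $1563689$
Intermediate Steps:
$L = 1039300$
$O{\left(m \right)} = -20$ ($O{\left(m \right)} = - \frac{\left(-1\right) \left(-40\right)}{2} = \left(- \frac{1}{2}\right) 40 = -20$)
$\left(L + O{\left(-391 \right)}\right) + 524409 = \left(1039300 - 20\right) + 524409 = 1039280 + 524409 = 1563689$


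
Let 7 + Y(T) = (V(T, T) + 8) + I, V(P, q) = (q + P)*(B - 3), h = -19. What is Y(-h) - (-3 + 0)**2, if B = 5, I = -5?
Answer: 63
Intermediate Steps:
V(P, q) = 2*P + 2*q (V(P, q) = (q + P)*(5 - 3) = (P + q)*2 = 2*P + 2*q)
Y(T) = -4 + 4*T (Y(T) = -7 + (((2*T + 2*T) + 8) - 5) = -7 + ((4*T + 8) - 5) = -7 + ((8 + 4*T) - 5) = -7 + (3 + 4*T) = -4 + 4*T)
Y(-h) - (-3 + 0)**2 = (-4 + 4*(-1*(-19))) - (-3 + 0)**2 = (-4 + 4*19) - 1*(-3)**2 = (-4 + 76) - 1*9 = 72 - 9 = 63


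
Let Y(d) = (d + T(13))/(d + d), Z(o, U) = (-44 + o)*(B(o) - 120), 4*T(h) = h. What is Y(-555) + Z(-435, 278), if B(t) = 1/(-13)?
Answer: 3319901051/57720 ≈ 57517.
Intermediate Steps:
T(h) = h/4
B(t) = -1/13
Z(o, U) = 68684/13 - 1561*o/13 (Z(o, U) = (-44 + o)*(-1/13 - 120) = (-44 + o)*(-1561/13) = 68684/13 - 1561*o/13)
Y(d) = (13/4 + d)/(2*d) (Y(d) = (d + (¼)*13)/(d + d) = (d + 13/4)/((2*d)) = (13/4 + d)*(1/(2*d)) = (13/4 + d)/(2*d))
Y(-555) + Z(-435, 278) = (⅛)*(13 + 4*(-555))/(-555) + (68684/13 - 1561/13*(-435)) = (⅛)*(-1/555)*(13 - 2220) + (68684/13 + 679035/13) = (⅛)*(-1/555)*(-2207) + 747719/13 = 2207/4440 + 747719/13 = 3319901051/57720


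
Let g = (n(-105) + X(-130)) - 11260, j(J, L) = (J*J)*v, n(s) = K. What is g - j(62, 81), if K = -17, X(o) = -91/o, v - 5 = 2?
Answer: -381843/10 ≈ -38184.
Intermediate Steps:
v = 7 (v = 5 + 2 = 7)
n(s) = -17
j(J, L) = 7*J² (j(J, L) = (J*J)*7 = J²*7 = 7*J²)
g = -112763/10 (g = (-17 - 91/(-130)) - 11260 = (-17 - 91*(-1/130)) - 11260 = (-17 + 7/10) - 11260 = -163/10 - 11260 = -112763/10 ≈ -11276.)
g - j(62, 81) = -112763/10 - 7*62² = -112763/10 - 7*3844 = -112763/10 - 1*26908 = -112763/10 - 26908 = -381843/10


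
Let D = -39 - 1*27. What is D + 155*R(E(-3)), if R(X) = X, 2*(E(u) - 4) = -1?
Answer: 953/2 ≈ 476.50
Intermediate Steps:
E(u) = 7/2 (E(u) = 4 + (½)*(-1) = 4 - ½ = 7/2)
D = -66 (D = -39 - 27 = -66)
D + 155*R(E(-3)) = -66 + 155*(7/2) = -66 + 1085/2 = 953/2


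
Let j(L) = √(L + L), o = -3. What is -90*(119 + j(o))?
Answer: -10710 - 90*I*√6 ≈ -10710.0 - 220.45*I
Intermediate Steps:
j(L) = √2*√L (j(L) = √(2*L) = √2*√L)
-90*(119 + j(o)) = -90*(119 + √2*√(-3)) = -90*(119 + √2*(I*√3)) = -90*(119 + I*√6) = -10710 - 90*I*√6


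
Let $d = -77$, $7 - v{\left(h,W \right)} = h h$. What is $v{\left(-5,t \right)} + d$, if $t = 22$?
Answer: $-95$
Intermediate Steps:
$v{\left(h,W \right)} = 7 - h^{2}$ ($v{\left(h,W \right)} = 7 - h h = 7 - h^{2}$)
$v{\left(-5,t \right)} + d = \left(7 - \left(-5\right)^{2}\right) - 77 = \left(7 - 25\right) - 77 = -18 - 77 = -95$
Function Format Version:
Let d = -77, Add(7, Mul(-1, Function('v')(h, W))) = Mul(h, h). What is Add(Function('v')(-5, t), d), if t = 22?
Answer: -95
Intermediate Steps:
Function('v')(h, W) = Add(7, Mul(-1, Pow(h, 2))) (Function('v')(h, W) = Add(7, Mul(-1, Mul(h, h))) = Add(7, Mul(-1, Pow(h, 2))))
Add(Function('v')(-5, t), d) = Add(Add(7, Mul(-1, Pow(-5, 2))), -77) = Add(Add(7, Mul(-1, 25)), -77) = Add(Add(7, -25), -77) = Add(-18, -77) = -95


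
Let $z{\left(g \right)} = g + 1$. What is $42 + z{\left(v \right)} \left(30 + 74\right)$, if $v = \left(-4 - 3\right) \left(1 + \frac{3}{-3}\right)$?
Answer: $146$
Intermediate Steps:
$v = 0$ ($v = - 7 \left(1 + 3 \left(- \frac{1}{3}\right)\right) = - 7 \left(1 - 1\right) = \left(-7\right) 0 = 0$)
$z{\left(g \right)} = 1 + g$
$42 + z{\left(v \right)} \left(30 + 74\right) = 42 + \left(1 + 0\right) \left(30 + 74\right) = 42 + 1 \cdot 104 = 42 + 104 = 146$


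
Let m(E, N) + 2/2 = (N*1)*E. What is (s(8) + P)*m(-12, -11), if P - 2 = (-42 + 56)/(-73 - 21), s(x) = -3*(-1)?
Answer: 29868/47 ≈ 635.49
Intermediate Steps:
s(x) = 3
m(E, N) = -1 + E*N (m(E, N) = -1 + (N*1)*E = -1 + N*E = -1 + E*N)
P = 87/47 (P = 2 + (-42 + 56)/(-73 - 21) = 2 + 14/(-94) = 2 + 14*(-1/94) = 2 - 7/47 = 87/47 ≈ 1.8511)
(s(8) + P)*m(-12, -11) = (3 + 87/47)*(-1 - 12*(-11)) = 228*(-1 + 132)/47 = (228/47)*131 = 29868/47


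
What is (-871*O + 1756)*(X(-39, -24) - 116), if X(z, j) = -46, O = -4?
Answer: -848880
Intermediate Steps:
(-871*O + 1756)*(X(-39, -24) - 116) = (-871*(-4) + 1756)*(-46 - 116) = (3484 + 1756)*(-162) = 5240*(-162) = -848880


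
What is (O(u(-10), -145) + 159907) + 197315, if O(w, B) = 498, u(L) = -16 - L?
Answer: 357720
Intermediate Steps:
(O(u(-10), -145) + 159907) + 197315 = (498 + 159907) + 197315 = 160405 + 197315 = 357720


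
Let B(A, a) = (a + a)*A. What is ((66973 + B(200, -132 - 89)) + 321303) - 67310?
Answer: 232566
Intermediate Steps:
B(A, a) = 2*A*a (B(A, a) = (2*a)*A = 2*A*a)
((66973 + B(200, -132 - 89)) + 321303) - 67310 = ((66973 + 2*200*(-132 - 89)) + 321303) - 67310 = ((66973 + 2*200*(-221)) + 321303) - 67310 = ((66973 - 88400) + 321303) - 67310 = (-21427 + 321303) - 67310 = 299876 - 67310 = 232566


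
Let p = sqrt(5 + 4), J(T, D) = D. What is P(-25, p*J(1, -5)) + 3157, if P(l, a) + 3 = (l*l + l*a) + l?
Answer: 4129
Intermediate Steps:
p = 3 (p = sqrt(9) = 3)
P(l, a) = -3 + l + l**2 + a*l (P(l, a) = -3 + ((l*l + l*a) + l) = -3 + ((l**2 + a*l) + l) = -3 + (l + l**2 + a*l) = -3 + l + l**2 + a*l)
P(-25, p*J(1, -5)) + 3157 = (-3 - 25 + (-25)**2 + (3*(-5))*(-25)) + 3157 = (-3 - 25 + 625 - 15*(-25)) + 3157 = (-3 - 25 + 625 + 375) + 3157 = 972 + 3157 = 4129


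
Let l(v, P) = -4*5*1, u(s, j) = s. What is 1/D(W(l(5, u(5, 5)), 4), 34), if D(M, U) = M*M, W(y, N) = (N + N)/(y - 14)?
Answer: 289/16 ≈ 18.063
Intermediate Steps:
l(v, P) = -20 (l(v, P) = -20*1 = -20)
W(y, N) = 2*N/(-14 + y) (W(y, N) = (2*N)/(-14 + y) = 2*N/(-14 + y))
D(M, U) = M²
1/D(W(l(5, u(5, 5)), 4), 34) = 1/((2*4/(-14 - 20))²) = 1/((2*4/(-34))²) = 1/((2*4*(-1/34))²) = 1/((-4/17)²) = 1/(16/289) = 289/16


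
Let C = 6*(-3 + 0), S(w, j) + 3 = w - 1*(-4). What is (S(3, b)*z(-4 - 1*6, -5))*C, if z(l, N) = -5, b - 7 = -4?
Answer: 360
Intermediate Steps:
b = 3 (b = 7 - 4 = 3)
S(w, j) = 1 + w (S(w, j) = -3 + (w - 1*(-4)) = -3 + (w + 4) = -3 + (4 + w) = 1 + w)
C = -18 (C = 6*(-3) = -18)
(S(3, b)*z(-4 - 1*6, -5))*C = ((1 + 3)*(-5))*(-18) = (4*(-5))*(-18) = -20*(-18) = 360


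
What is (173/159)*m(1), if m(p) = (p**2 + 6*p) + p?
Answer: 1384/159 ≈ 8.7044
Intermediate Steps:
m(p) = p**2 + 7*p
(173/159)*m(1) = (173/159)*(1*(7 + 1)) = (173*(1/159))*(1*8) = (173/159)*8 = 1384/159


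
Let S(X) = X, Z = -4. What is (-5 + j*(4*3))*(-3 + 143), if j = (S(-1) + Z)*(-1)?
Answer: 7700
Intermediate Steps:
j = 5 (j = (-1 - 4)*(-1) = -5*(-1) = 5)
(-5 + j*(4*3))*(-3 + 143) = (-5 + 5*(4*3))*(-3 + 143) = (-5 + 5*12)*140 = (-5 + 60)*140 = 55*140 = 7700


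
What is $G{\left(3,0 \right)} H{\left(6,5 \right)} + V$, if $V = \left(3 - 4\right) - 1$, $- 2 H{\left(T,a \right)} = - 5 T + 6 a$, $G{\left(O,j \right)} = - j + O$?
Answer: $-2$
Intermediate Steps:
$G{\left(O,j \right)} = O - j$
$H{\left(T,a \right)} = - 3 a + \frac{5 T}{2}$ ($H{\left(T,a \right)} = - \frac{- 5 T + 6 a}{2} = - 3 a + \frac{5 T}{2}$)
$V = -2$ ($V = -1 - 1 = -2$)
$G{\left(3,0 \right)} H{\left(6,5 \right)} + V = \left(3 - 0\right) \left(\left(-3\right) 5 + \frac{5}{2} \cdot 6\right) - 2 = \left(3 + 0\right) \left(-15 + 15\right) - 2 = 3 \cdot 0 - 2 = 0 - 2 = -2$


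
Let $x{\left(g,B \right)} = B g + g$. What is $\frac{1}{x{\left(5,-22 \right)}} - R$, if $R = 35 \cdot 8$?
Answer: $- \frac{29401}{105} \approx -280.01$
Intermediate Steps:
$x{\left(g,B \right)} = g + B g$
$R = 280$
$\frac{1}{x{\left(5,-22 \right)}} - R = \frac{1}{5 \left(1 - 22\right)} - 280 = \frac{1}{5 \left(-21\right)} - 280 = \frac{1}{-105} - 280 = - \frac{1}{105} - 280 = - \frac{29401}{105}$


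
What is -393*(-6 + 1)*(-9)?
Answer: -17685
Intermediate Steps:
-393*(-6 + 1)*(-9) = -(-1965)*(-9) = -393*45 = -17685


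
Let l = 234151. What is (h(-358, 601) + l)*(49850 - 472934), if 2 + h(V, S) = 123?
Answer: -99116734848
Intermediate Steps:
h(V, S) = 121 (h(V, S) = -2 + 123 = 121)
(h(-358, 601) + l)*(49850 - 472934) = (121 + 234151)*(49850 - 472934) = 234272*(-423084) = -99116734848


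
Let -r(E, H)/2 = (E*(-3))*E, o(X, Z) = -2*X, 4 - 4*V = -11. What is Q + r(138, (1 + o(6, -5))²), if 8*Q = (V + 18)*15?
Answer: 3657753/32 ≈ 1.1430e+5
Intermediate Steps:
V = 15/4 (V = 1 - ¼*(-11) = 1 + 11/4 = 15/4 ≈ 3.7500)
r(E, H) = 6*E² (r(E, H) = -2*E*(-3)*E = -2*(-3*E)*E = -(-6)*E² = 6*E²)
Q = 1305/32 (Q = ((15/4 + 18)*15)/8 = ((87/4)*15)/8 = (⅛)*(1305/4) = 1305/32 ≈ 40.781)
Q + r(138, (1 + o(6, -5))²) = 1305/32 + 6*138² = 1305/32 + 6*19044 = 1305/32 + 114264 = 3657753/32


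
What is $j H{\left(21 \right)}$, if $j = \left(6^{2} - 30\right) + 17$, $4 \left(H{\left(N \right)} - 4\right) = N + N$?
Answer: $\frac{667}{2} \approx 333.5$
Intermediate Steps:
$H{\left(N \right)} = 4 + \frac{N}{2}$ ($H{\left(N \right)} = 4 + \frac{N + N}{4} = 4 + \frac{2 N}{4} = 4 + \frac{N}{2}$)
$j = 23$ ($j = \left(36 - 30\right) + 17 = 6 + 17 = 23$)
$j H{\left(21 \right)} = 23 \left(4 + \frac{1}{2} \cdot 21\right) = 23 \left(4 + \frac{21}{2}\right) = 23 \cdot \frac{29}{2} = \frac{667}{2}$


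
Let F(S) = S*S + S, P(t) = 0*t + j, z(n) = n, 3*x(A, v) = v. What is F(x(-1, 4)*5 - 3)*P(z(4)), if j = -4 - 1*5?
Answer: -154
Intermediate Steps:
x(A, v) = v/3
j = -9 (j = -4 - 5 = -9)
P(t) = -9 (P(t) = 0*t - 9 = 0 - 9 = -9)
F(S) = S + S² (F(S) = S² + S = S + S²)
F(x(-1, 4)*5 - 3)*P(z(4)) = ((((⅓)*4)*5 - 3)*(1 + (((⅓)*4)*5 - 3)))*(-9) = (((4/3)*5 - 3)*(1 + ((4/3)*5 - 3)))*(-9) = ((20/3 - 3)*(1 + (20/3 - 3)))*(-9) = (11*(1 + 11/3)/3)*(-9) = ((11/3)*(14/3))*(-9) = (154/9)*(-9) = -154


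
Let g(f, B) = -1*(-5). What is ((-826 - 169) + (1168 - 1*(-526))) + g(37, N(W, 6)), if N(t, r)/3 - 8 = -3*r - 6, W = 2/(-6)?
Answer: 704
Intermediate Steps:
W = -1/3 (W = 2*(-1/6) = -1/3 ≈ -0.33333)
N(t, r) = 6 - 9*r (N(t, r) = 24 + 3*(-3*r - 6) = 24 + 3*(-6 - 3*r) = 24 + (-18 - 9*r) = 6 - 9*r)
g(f, B) = 5
((-826 - 169) + (1168 - 1*(-526))) + g(37, N(W, 6)) = ((-826 - 169) + (1168 - 1*(-526))) + 5 = (-995 + (1168 + 526)) + 5 = (-995 + 1694) + 5 = 699 + 5 = 704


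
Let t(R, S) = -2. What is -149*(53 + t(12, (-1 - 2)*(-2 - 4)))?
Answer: -7599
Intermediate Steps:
-149*(53 + t(12, (-1 - 2)*(-2 - 4))) = -149*(53 - 2) = -149*51 = -7599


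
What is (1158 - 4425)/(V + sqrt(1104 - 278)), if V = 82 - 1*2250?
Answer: 9756/6473 + 9*sqrt(826)/12946 ≈ 1.5272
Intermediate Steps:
V = -2168 (V = 82 - 2250 = -2168)
(1158 - 4425)/(V + sqrt(1104 - 278)) = (1158 - 4425)/(-2168 + sqrt(1104 - 278)) = -3267/(-2168 + sqrt(826))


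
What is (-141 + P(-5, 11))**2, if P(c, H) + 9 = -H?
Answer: 25921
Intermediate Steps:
P(c, H) = -9 - H
(-141 + P(-5, 11))**2 = (-141 + (-9 - 1*11))**2 = (-141 + (-9 - 11))**2 = (-141 - 20)**2 = (-161)**2 = 25921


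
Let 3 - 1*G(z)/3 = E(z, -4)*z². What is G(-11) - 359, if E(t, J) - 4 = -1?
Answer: -1439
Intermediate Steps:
E(t, J) = 3 (E(t, J) = 4 - 1 = 3)
G(z) = 9 - 9*z²
G(-11) - 359 = (9 - 9*(-11)²) - 359 = (9 - 9*121) - 359 = (9 - 1089) - 359 = -1080 - 359 = -1439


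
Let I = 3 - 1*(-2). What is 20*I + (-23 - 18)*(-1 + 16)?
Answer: -515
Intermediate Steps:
I = 5 (I = 3 + 2 = 5)
20*I + (-23 - 18)*(-1 + 16) = 20*5 + (-23 - 18)*(-1 + 16) = 100 - 41*15 = 100 - 615 = -515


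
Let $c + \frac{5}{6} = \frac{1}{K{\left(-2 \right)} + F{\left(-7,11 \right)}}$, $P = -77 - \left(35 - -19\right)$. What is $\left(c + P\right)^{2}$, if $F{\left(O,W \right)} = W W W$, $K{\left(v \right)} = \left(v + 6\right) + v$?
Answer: $\frac{1111753033609}{63968004} \approx 17380.0$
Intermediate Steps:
$K{\left(v \right)} = 6 + 2 v$ ($K{\left(v \right)} = \left(6 + v\right) + v = 6 + 2 v$)
$F{\left(O,W \right)} = W^{3}$ ($F{\left(O,W \right)} = W^{2} W = W^{3}$)
$P = -131$ ($P = -77 - \left(35 + 19\right) = -77 - 54 = -131$)
$c = - \frac{6659}{7998}$ ($c = - \frac{5}{6} + \frac{1}{\left(6 + 2 \left(-2\right)\right) + 11^{3}} = - \frac{5}{6} + \frac{1}{\left(6 - 4\right) + 1331} = - \frac{5}{6} + \frac{1}{2 + 1331} = - \frac{5}{6} + \frac{1}{1333} = - \frac{6659}{7998} \approx -0.83258$)
$\left(c + P\right)^{2} = \left(- \frac{6659}{7998} - 131\right)^{2} = \left(- \frac{1054397}{7998}\right)^{2} = \frac{1111753033609}{63968004}$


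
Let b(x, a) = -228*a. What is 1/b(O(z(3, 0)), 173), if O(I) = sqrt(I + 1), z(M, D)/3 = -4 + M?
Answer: -1/39444 ≈ -2.5352e-5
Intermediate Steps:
z(M, D) = -12 + 3*M (z(M, D) = 3*(-4 + M) = -12 + 3*M)
O(I) = sqrt(1 + I)
1/b(O(z(3, 0)), 173) = 1/(-228*173) = 1/(-39444) = -1/39444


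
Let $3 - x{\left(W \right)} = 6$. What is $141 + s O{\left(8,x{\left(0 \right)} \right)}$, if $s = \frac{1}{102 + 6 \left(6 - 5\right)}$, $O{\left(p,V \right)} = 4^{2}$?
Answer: $\frac{3811}{27} \approx 141.15$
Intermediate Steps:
$x{\left(W \right)} = -3$ ($x{\left(W \right)} = 3 - 6 = -3$)
$O{\left(p,V \right)} = 16$
$s = \frac{1}{108}$ ($s = \frac{1}{102 + 6 \cdot 1} = \frac{1}{102 + 6} = \frac{1}{108} \approx 0.0092593$)
$141 + s O{\left(8,x{\left(0 \right)} \right)} = 141 + \frac{1}{108} \cdot 16 = 141 + \frac{4}{27} = \frac{3811}{27}$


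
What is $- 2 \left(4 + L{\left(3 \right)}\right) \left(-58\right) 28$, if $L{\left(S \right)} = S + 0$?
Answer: $22736$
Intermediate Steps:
$L{\left(S \right)} = S$
$- 2 \left(4 + L{\left(3 \right)}\right) \left(-58\right) 28 = - 2 \left(4 + 3\right) \left(-58\right) 28 = \left(-2\right) 7 \left(-58\right) 28 = \left(-14\right) \left(-58\right) 28 = 812 \cdot 28 = 22736$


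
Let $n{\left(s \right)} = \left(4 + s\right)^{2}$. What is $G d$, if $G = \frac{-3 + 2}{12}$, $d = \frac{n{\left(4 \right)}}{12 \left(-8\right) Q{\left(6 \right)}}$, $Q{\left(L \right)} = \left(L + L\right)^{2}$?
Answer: $\frac{1}{2592} \approx 0.0003858$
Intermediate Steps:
$Q{\left(L \right)} = 4 L^{2}$ ($Q{\left(L \right)} = \left(2 L\right)^{2} = 4 L^{2}$)
$d = - \frac{1}{216}$ ($d = \frac{\left(4 + 4\right)^{2}}{12 \left(-8\right) 4 \cdot 6^{2}} = \frac{8^{2}}{\left(-96\right) 4 \cdot 36} = \frac{64}{\left(-96\right) 144} = \frac{64}{-13824} = 64 \left(- \frac{1}{13824}\right) = - \frac{1}{216} \approx -0.0046296$)
$G = - \frac{1}{12}$ ($G = \left(-1\right) \frac{1}{12} = - \frac{1}{12} \approx -0.083333$)
$G d = \left(- \frac{1}{12}\right) \left(- \frac{1}{216}\right) = \frac{1}{2592}$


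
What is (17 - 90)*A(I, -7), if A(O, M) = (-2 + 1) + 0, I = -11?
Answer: 73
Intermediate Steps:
A(O, M) = -1 (A(O, M) = -1 + 0 = -1)
(17 - 90)*A(I, -7) = (17 - 90)*(-1) = -73*(-1) = 73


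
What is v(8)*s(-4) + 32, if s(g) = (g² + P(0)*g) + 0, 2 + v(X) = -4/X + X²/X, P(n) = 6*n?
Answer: 120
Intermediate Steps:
v(X) = -2 + X - 4/X (v(X) = -2 + (-4/X + X²/X) = -2 + (-4/X + X) = -2 + (X - 4/X) = -2 + X - 4/X)
s(g) = g² (s(g) = (g² + (6*0)*g) + 0 = (g² + 0*g) + 0 = (g² + 0) + 0 = g² + 0 = g²)
v(8)*s(-4) + 32 = (-2 + 8 - 4/8)*(-4)² + 32 = (-2 + 8 - 4*⅛)*16 + 32 = (-2 + 8 - ½)*16 + 32 = (11/2)*16 + 32 = 88 + 32 = 120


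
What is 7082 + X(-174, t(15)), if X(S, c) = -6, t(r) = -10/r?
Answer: 7076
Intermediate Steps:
7082 + X(-174, t(15)) = 7082 - 6 = 7076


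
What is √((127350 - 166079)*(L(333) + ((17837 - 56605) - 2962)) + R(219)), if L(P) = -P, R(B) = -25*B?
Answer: 6*√45251457 ≈ 40362.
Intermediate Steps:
√((127350 - 166079)*(L(333) + ((17837 - 56605) - 2962)) + R(219)) = √((127350 - 166079)*(-1*333 + ((17837 - 56605) - 2962)) - 25*219) = √(-38729*(-333 + (-38768 - 2962)) - 5475) = √(-38729*(-333 - 41730) - 5475) = √(-38729*(-42063) - 5475) = √(1629057927 - 5475) = √1629052452 = 6*√45251457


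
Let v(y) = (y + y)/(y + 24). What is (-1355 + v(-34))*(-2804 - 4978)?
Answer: 52458462/5 ≈ 1.0492e+7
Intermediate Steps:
v(y) = 2*y/(24 + y) (v(y) = (2*y)/(24 + y) = 2*y/(24 + y))
(-1355 + v(-34))*(-2804 - 4978) = (-1355 + 2*(-34)/(24 - 34))*(-2804 - 4978) = (-1355 + 2*(-34)/(-10))*(-7782) = (-1355 + 2*(-34)*(-1/10))*(-7782) = (-1355 + 34/5)*(-7782) = -6741/5*(-7782) = 52458462/5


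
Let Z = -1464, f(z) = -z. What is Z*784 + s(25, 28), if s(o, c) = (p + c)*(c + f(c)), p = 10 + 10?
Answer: -1147776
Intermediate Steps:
p = 20
s(o, c) = 0 (s(o, c) = (20 + c)*(c - c) = (20 + c)*0 = 0)
Z*784 + s(25, 28) = -1464*784 + 0 = -1147776 + 0 = -1147776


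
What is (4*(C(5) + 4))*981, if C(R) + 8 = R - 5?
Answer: -15696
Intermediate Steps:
C(R) = -13 + R (C(R) = -8 + (R - 5) = -8 + (-5 + R) = -13 + R)
(4*(C(5) + 4))*981 = (4*((-13 + 5) + 4))*981 = (4*(-8 + 4))*981 = (4*(-4))*981 = -16*981 = -15696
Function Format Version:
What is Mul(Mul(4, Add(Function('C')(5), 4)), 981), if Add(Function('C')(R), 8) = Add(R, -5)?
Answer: -15696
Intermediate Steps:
Function('C')(R) = Add(-13, R) (Function('C')(R) = Add(-8, Add(R, -5)) = Add(-8, Add(-5, R)) = Add(-13, R))
Mul(Mul(4, Add(Function('C')(5), 4)), 981) = Mul(Mul(4, Add(Add(-13, 5), 4)), 981) = Mul(Mul(4, Add(-8, 4)), 981) = Mul(Mul(4, -4), 981) = Mul(-16, 981) = -15696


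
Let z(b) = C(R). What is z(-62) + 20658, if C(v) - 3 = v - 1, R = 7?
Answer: 20667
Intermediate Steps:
C(v) = 2 + v (C(v) = 3 + (v - 1) = 3 + (-1 + v) = 2 + v)
z(b) = 9 (z(b) = 2 + 7 = 9)
z(-62) + 20658 = 9 + 20658 = 20667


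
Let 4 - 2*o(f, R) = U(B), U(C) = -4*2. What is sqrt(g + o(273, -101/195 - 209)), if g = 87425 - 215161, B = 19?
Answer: I*sqrt(127730) ≈ 357.39*I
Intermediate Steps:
U(C) = -8
o(f, R) = 6 (o(f, R) = 2 - 1/2*(-8) = 2 + 4 = 6)
g = -127736
sqrt(g + o(273, -101/195 - 209)) = sqrt(-127736 + 6) = sqrt(-127730) = I*sqrt(127730)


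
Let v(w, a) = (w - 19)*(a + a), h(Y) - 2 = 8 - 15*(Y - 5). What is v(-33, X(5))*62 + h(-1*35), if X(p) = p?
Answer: -31630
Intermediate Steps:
h(Y) = 85 - 15*Y (h(Y) = 2 + (8 - 15*(Y - 5)) = 2 + (8 - 15*(-5 + Y)) = 2 + (8 - (-75 + 15*Y)) = 2 + (8 + (75 - 15*Y)) = 2 + (83 - 15*Y) = 85 - 15*Y)
v(w, a) = 2*a*(-19 + w) (v(w, a) = (-19 + w)*(2*a) = 2*a*(-19 + w))
v(-33, X(5))*62 + h(-1*35) = (2*5*(-19 - 33))*62 + (85 - (-15)*35) = (2*5*(-52))*62 + (85 - 15*(-35)) = -520*62 + (85 + 525) = -32240 + 610 = -31630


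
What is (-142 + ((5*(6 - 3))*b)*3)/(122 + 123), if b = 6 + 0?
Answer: 128/245 ≈ 0.52245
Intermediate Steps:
b = 6
(-142 + ((5*(6 - 3))*b)*3)/(122 + 123) = (-142 + ((5*(6 - 3))*6)*3)/(122 + 123) = (-142 + ((5*3)*6)*3)/245 = (-142 + (15*6)*3)*(1/245) = (-142 + 90*3)*(1/245) = (-142 + 270)*(1/245) = 128*(1/245) = 128/245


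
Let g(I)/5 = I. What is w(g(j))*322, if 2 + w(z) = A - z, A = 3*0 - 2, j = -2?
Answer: 1932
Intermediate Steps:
g(I) = 5*I
A = -2 (A = 0 - 2 = -2)
w(z) = -4 - z (w(z) = -2 + (-2 - z) = -4 - z)
w(g(j))*322 = (-4 - 5*(-2))*322 = (-4 - 1*(-10))*322 = (-4 + 10)*322 = 6*322 = 1932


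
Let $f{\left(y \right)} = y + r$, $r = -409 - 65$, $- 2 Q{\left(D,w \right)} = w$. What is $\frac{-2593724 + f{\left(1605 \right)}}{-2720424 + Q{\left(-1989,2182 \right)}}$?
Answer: $\frac{2592593}{2721515} \approx 0.95263$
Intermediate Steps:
$Q{\left(D,w \right)} = - \frac{w}{2}$
$r = -474$ ($r = -409 - 65 = -474$)
$f{\left(y \right)} = -474 + y$ ($f{\left(y \right)} = y - 474 = -474 + y$)
$\frac{-2593724 + f{\left(1605 \right)}}{-2720424 + Q{\left(-1989,2182 \right)}} = \frac{-2593724 + \left(-474 + 1605\right)}{-2720424 - 1091} = \frac{-2593724 + 1131}{-2720424 - 1091} = - \frac{2592593}{-2721515} = \left(-2592593\right) \left(- \frac{1}{2721515}\right) = \frac{2592593}{2721515}$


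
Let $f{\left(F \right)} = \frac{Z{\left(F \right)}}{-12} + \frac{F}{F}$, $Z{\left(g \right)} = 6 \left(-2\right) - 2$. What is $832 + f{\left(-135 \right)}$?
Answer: $\frac{5005}{6} \approx 834.17$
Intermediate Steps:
$Z{\left(g \right)} = -14$ ($Z{\left(g \right)} = -12 - 2 = -14$)
$f{\left(F \right)} = \frac{13}{6}$ ($f{\left(F \right)} = - \frac{14}{-12} + \frac{F}{F} = \left(-14\right) \left(- \frac{1}{12}\right) + 1 = \frac{7}{6} + 1 = \frac{13}{6}$)
$832 + f{\left(-135 \right)} = 832 + \frac{13}{6} = \frac{5005}{6}$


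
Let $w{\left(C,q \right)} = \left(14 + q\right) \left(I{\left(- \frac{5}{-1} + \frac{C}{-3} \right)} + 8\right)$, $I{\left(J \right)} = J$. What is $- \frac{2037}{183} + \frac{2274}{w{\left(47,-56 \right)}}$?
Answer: $\frac{31333}{3416} \approx 9.1724$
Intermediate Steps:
$w{\left(C,q \right)} = \left(13 - \frac{C}{3}\right) \left(14 + q\right)$ ($w{\left(C,q \right)} = \left(14 + q\right) \left(\left(- \frac{5}{-1} + \frac{C}{-3}\right) + 8\right) = \left(14 + q\right) \left(\left(\left(-5\right) \left(-1\right) + C \left(- \frac{1}{3}\right)\right) + 8\right) = \left(14 + q\right) \left(\left(5 - \frac{C}{3}\right) + 8\right) = \left(14 + q\right) \left(13 - \frac{C}{3}\right) = \left(13 - \frac{C}{3}\right) \left(14 + q\right)$)
$- \frac{2037}{183} + \frac{2274}{w{\left(47,-56 \right)}} = - \frac{2037}{183} + \frac{2274}{182 + 13 \left(-56\right) - \frac{658}{3} - \frac{47}{3} \left(-56\right)} = \left(-2037\right) \frac{1}{183} + \frac{2274}{182 - 728 - \frac{658}{3} + \frac{2632}{3}} = - \frac{679}{61} + \frac{2274}{112} = - \frac{679}{61} + 2274 \cdot \frac{1}{112} = - \frac{679}{61} + \frac{1137}{56} = \frac{31333}{3416}$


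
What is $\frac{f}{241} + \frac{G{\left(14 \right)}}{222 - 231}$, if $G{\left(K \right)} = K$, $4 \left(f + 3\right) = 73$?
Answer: $- \frac{12947}{8676} \approx -1.4923$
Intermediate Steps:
$f = \frac{61}{4}$ ($f = -3 + \frac{1}{4} \cdot 73 = -3 + \frac{73}{4} = \frac{61}{4} \approx 15.25$)
$\frac{f}{241} + \frac{G{\left(14 \right)}}{222 - 231} = \frac{61}{4 \cdot 241} + \frac{14}{222 - 231} = \frac{61}{4} \cdot \frac{1}{241} + \frac{14}{-9} = \frac{61}{964} + 14 \left(- \frac{1}{9}\right) = \frac{61}{964} - \frac{14}{9} = - \frac{12947}{8676}$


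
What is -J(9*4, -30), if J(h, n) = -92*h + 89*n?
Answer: 5982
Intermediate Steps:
-J(9*4, -30) = -(-828*4 + 89*(-30)) = -(-92*36 - 2670) = -(-3312 - 2670) = -1*(-5982) = 5982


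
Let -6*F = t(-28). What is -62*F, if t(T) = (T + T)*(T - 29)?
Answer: 32984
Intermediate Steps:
t(T) = 2*T*(-29 + T) (t(T) = (2*T)*(-29 + T) = 2*T*(-29 + T))
F = -532 (F = -(-28)*(-29 - 28)/3 = -(-28)*(-57)/3 = -⅙*3192 = -532)
-62*F = -62*(-532) = 32984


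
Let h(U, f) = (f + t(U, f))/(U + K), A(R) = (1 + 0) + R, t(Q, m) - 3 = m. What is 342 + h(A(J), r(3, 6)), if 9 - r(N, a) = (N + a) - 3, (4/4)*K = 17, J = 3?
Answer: 2397/7 ≈ 342.43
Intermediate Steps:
t(Q, m) = 3 + m
K = 17
A(R) = 1 + R
r(N, a) = 12 - N - a (r(N, a) = 9 - ((N + a) - 3) = 9 - (-3 + N + a) = 9 + (3 - N - a) = 12 - N - a)
h(U, f) = (3 + 2*f)/(17 + U) (h(U, f) = (f + (3 + f))/(U + 17) = (3 + 2*f)/(17 + U))
342 + h(A(J), r(3, 6)) = 342 + (3 + 2*(12 - 1*3 - 1*6))/(17 + (1 + 3)) = 342 + (3 + 2*(12 - 3 - 6))/(17 + 4) = 342 + (3 + 2*3)/21 = 342 + (3 + 6)/21 = 342 + (1/21)*9 = 342 + 3/7 = 2397/7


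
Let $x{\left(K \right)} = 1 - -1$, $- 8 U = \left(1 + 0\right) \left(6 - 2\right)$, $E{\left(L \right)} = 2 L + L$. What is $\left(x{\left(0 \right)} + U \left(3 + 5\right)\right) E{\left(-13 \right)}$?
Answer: $78$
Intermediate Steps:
$E{\left(L \right)} = 3 L$
$U = - \frac{1}{2}$ ($U = - \frac{\left(1 + 0\right) \left(6 - 2\right)}{8} = - \frac{1 \cdot 4}{8} = \left(- \frac{1}{8}\right) 4 = - \frac{1}{2} \approx -0.5$)
$x{\left(K \right)} = 2$ ($x{\left(K \right)} = 1 + 1 = 2$)
$\left(x{\left(0 \right)} + U \left(3 + 5\right)\right) E{\left(-13 \right)} = \left(2 - \frac{3 + 5}{2}\right) 3 \left(-13\right) = \left(2 - 4\right) \left(-39\right) = \left(-2\right) \left(-39\right) = 78$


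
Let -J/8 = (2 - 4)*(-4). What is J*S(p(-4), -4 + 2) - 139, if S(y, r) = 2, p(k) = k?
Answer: -267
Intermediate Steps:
J = -64 (J = -8*(2 - 4)*(-4) = -(-16)*(-4) = -8*8 = -64)
J*S(p(-4), -4 + 2) - 139 = -64*2 - 139 = -128 - 139 = -267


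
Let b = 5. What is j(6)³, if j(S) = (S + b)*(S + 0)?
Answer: 287496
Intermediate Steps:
j(S) = S*(5 + S) (j(S) = (S + 5)*(S + 0) = (5 + S)*S = S*(5 + S))
j(6)³ = (6*(5 + 6))³ = (6*11)³ = 66³ = 287496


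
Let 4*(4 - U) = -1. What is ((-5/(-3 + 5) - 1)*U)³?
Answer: -1685159/512 ≈ -3291.3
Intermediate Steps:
U = 17/4 (U = 4 - ¼*(-1) = 4 + ¼ = 17/4 ≈ 4.2500)
((-5/(-3 + 5) - 1)*U)³ = ((-5/(-3 + 5) - 1)*(17/4))³ = ((-5/2 - 1)*(17/4))³ = (-7/2*17/4)³ = (-119/8)³ = -1685159/512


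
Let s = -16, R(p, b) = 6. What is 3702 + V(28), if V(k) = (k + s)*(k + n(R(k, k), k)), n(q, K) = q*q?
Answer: 4470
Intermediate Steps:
n(q, K) = q**2
V(k) = (-16 + k)*(36 + k) (V(k) = (k - 16)*(k + 6**2) = (-16 + k)*(k + 36) = (-16 + k)*(36 + k))
3702 + V(28) = 3702 + (-576 + 28**2 + 20*28) = 3702 + (-576 + 784 + 560) = 3702 + 768 = 4470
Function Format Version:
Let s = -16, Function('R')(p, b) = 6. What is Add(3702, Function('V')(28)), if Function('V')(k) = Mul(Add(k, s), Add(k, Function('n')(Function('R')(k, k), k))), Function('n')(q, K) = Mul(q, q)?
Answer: 4470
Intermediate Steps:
Function('n')(q, K) = Pow(q, 2)
Function('V')(k) = Mul(Add(-16, k), Add(36, k)) (Function('V')(k) = Mul(Add(k, -16), Add(k, Pow(6, 2))) = Mul(Add(-16, k), Add(k, 36)) = Mul(Add(-16, k), Add(36, k)))
Add(3702, Function('V')(28)) = Add(3702, Add(-576, Pow(28, 2), Mul(20, 28))) = Add(3702, Add(-576, 784, 560)) = Add(3702, 768) = 4470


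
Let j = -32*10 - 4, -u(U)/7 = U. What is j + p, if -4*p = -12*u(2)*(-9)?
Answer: 54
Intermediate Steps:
u(U) = -7*U
j = -324 (j = -320 - 4 = -324)
p = 378 (p = -(-(-84)*2)*(-9)/4 = -(-12*(-14))*(-9)/4 = -42*(-9) = -¼*(-1512) = 378)
j + p = -324 + 378 = 54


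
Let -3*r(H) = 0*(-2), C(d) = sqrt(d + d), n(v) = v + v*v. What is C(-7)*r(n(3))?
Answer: 0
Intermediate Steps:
n(v) = v + v**2
C(d) = sqrt(2)*sqrt(d) (C(d) = sqrt(2*d) = sqrt(2)*sqrt(d))
r(H) = 0 (r(H) = -0*(-2) = -1/3*0 = 0)
C(-7)*r(n(3)) = (sqrt(2)*sqrt(-7))*0 = (sqrt(2)*(I*sqrt(7)))*0 = (I*sqrt(14))*0 = 0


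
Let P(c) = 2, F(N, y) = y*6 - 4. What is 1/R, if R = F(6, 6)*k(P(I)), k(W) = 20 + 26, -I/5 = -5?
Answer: 1/1472 ≈ 0.00067935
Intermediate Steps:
I = 25 (I = -5*(-5) = 25)
F(N, y) = -4 + 6*y (F(N, y) = 6*y - 4 = -4 + 6*y)
k(W) = 46
R = 1472 (R = (-4 + 6*6)*46 = (-4 + 36)*46 = 32*46 = 1472)
1/R = 1/1472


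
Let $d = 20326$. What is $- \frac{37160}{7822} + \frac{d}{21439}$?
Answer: $- \frac{318841634}{83847929} \approx -3.8026$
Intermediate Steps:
$- \frac{37160}{7822} + \frac{d}{21439} = - \frac{37160}{7822} + \frac{20326}{21439} = \left(-37160\right) \frac{1}{7822} + 20326 \cdot \frac{1}{21439} = - \frac{18580}{3911} + \frac{20326}{21439} = - \frac{318841634}{83847929}$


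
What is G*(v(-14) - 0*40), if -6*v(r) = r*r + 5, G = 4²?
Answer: -536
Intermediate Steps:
G = 16
v(r) = -⅚ - r²/6 (v(r) = -(r*r + 5)/6 = -(r² + 5)/6 = -(5 + r²)/6 = -⅚ - r²/6)
G*(v(-14) - 0*40) = 16*((-⅚ - ⅙*(-14)²) - 0*40) = 16*((-⅚ - ⅙*196) - 1*0) = 16*((-⅚ - 98/3) + 0) = 16*(-67/2 + 0) = 16*(-67/2) = -536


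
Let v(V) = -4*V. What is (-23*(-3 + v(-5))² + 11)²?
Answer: 44036496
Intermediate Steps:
(-23*(-3 + v(-5))² + 11)² = (-23*(-3 - 4*(-5))² + 11)² = (-23*(-3 + 20)² + 11)² = (-23*17² + 11)² = (-23*289 + 11)² = (-6647 + 11)² = (-6636)² = 44036496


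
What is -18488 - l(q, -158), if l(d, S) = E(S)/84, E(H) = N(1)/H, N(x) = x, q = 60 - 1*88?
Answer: -245372735/13272 ≈ -18488.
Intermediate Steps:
q = -28 (q = 60 - 88 = -28)
E(H) = 1/H
l(d, S) = 1/(84*S) (l(d, S) = 1/(S*84) = (1/84)/S = 1/(84*S))
-18488 - l(q, -158) = -18488 - 1/(84*(-158)) = -18488 - (-1)/(84*158) = -18488 - 1*(-1/13272) = -18488 + 1/13272 = -245372735/13272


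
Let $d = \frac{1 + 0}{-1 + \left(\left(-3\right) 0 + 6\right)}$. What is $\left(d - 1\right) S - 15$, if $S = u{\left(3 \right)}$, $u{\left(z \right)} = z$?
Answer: $- \frac{87}{5} \approx -17.4$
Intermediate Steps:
$d = \frac{1}{5}$ ($d = 1 \frac{1}{-1 + \left(0 + 6\right)} = 1 \frac{1}{-1 + 6} = 1 \cdot \frac{1}{5} = \frac{1}{5} \approx 0.2$)
$S = 3$
$\left(d - 1\right) S - 15 = \left(\frac{1}{5} - 1\right) 3 - 15 = \left(- \frac{4}{5}\right) 3 - 15 = - \frac{12}{5} - 15 = - \frac{87}{5}$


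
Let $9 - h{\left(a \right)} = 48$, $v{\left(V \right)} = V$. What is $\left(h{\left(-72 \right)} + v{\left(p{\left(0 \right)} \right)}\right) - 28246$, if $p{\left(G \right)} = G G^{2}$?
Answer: $-28285$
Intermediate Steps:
$p{\left(G \right)} = G^{3}$
$h{\left(a \right)} = -39$ ($h{\left(a \right)} = 9 - 48 = -39$)
$\left(h{\left(-72 \right)} + v{\left(p{\left(0 \right)} \right)}\right) - 28246 = \left(-39 + 0^{3}\right) - 28246 = \left(-39 + 0\right) - 28246 = -39 - 28246 = -28285$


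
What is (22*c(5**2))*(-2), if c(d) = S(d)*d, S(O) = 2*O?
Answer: -55000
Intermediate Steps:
c(d) = 2*d**2 (c(d) = (2*d)*d = 2*d**2)
(22*c(5**2))*(-2) = (22*(2*(5**2)**2))*(-2) = (22*(2*25**2))*(-2) = (22*(2*625))*(-2) = (22*1250)*(-2) = 27500*(-2) = -55000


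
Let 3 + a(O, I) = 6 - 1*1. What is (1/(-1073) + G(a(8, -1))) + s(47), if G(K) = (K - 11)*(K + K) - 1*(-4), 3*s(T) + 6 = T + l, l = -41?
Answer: -34337/1073 ≈ -32.001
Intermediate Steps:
s(T) = -47/3 + T/3 (s(T) = -2 + (T - 41)/3 = -2 + (-41 + T)/3 = -2 + (-41/3 + T/3) = -47/3 + T/3)
a(O, I) = 2 (a(O, I) = -3 + (6 - 1*1) = -3 + (6 - 1) = -3 + 5 = 2)
G(K) = 4 + 2*K*(-11 + K) (G(K) = (-11 + K)*(2*K) + 4 = 2*K*(-11 + K) + 4 = 4 + 2*K*(-11 + K))
(1/(-1073) + G(a(8, -1))) + s(47) = (1/(-1073) + (4 - 22*2 + 2*2**2)) + (-47/3 + (1/3)*47) = (-1/1073 + (4 - 44 + 2*4)) + (-47/3 + 47/3) = (-1/1073 + (4 - 44 + 8)) + 0 = (-1/1073 - 32) + 0 = -34337/1073 + 0 = -34337/1073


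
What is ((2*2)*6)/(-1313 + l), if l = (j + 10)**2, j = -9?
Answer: -3/164 ≈ -0.018293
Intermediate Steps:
l = 1 (l = (-9 + 10)**2 = 1**2 = 1)
((2*2)*6)/(-1313 + l) = ((2*2)*6)/(-1313 + 1) = (4*6)/(-1312) = -1/1312*24 = -3/164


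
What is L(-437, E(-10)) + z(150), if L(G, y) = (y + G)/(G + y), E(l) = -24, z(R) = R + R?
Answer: 301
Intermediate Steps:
z(R) = 2*R
L(G, y) = 1 (L(G, y) = (G + y)/(G + y) = 1)
L(-437, E(-10)) + z(150) = 1 + 2*150 = 1 + 300 = 301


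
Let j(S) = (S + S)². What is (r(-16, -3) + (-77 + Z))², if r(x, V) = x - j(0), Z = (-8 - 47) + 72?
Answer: 5776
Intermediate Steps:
Z = 17 (Z = -55 + 72 = 17)
j(S) = 4*S² (j(S) = (2*S)² = 4*S²)
r(x, V) = x (r(x, V) = x - 4*0² = x - 4*0 = x - 1*0 = x + 0 = x)
(r(-16, -3) + (-77 + Z))² = (-16 + (-77 + 17))² = (-16 - 60)² = (-76)² = 5776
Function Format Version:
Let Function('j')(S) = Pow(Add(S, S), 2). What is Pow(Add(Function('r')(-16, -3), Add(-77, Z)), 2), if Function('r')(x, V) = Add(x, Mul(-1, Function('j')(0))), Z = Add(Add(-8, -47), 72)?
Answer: 5776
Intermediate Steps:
Z = 17 (Z = Add(-55, 72) = 17)
Function('j')(S) = Mul(4, Pow(S, 2)) (Function('j')(S) = Pow(Mul(2, S), 2) = Mul(4, Pow(S, 2)))
Function('r')(x, V) = x (Function('r')(x, V) = Add(x, Mul(-1, Mul(4, Pow(0, 2)))) = Add(x, Mul(-1, Mul(4, 0))) = Add(x, Mul(-1, 0)) = Add(x, 0) = x)
Pow(Add(Function('r')(-16, -3), Add(-77, Z)), 2) = Pow(Add(-16, Add(-77, 17)), 2) = Pow(Add(-16, -60), 2) = Pow(-76, 2) = 5776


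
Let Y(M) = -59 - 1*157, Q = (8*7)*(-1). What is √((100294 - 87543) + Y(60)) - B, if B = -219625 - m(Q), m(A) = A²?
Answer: 222761 + √12535 ≈ 2.2287e+5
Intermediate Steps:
Q = -56 (Q = 56*(-1) = -56)
Y(M) = -216 (Y(M) = -59 - 157 = -216)
B = -222761 (B = -219625 - 1*(-56)² = -219625 - 1*3136 = -219625 - 3136 = -222761)
√((100294 - 87543) + Y(60)) - B = √((100294 - 87543) - 216) - 1*(-222761) = √(12751 - 216) + 222761 = √12535 + 222761 = 222761 + √12535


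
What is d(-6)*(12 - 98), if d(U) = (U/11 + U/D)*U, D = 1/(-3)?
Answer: 99072/11 ≈ 9006.5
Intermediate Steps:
D = -⅓ ≈ -0.33333
d(U) = -32*U²/11 (d(U) = (U/11 + U/(-⅓))*U = (U*(1/11) + U*(-3))*U = (U/11 - 3*U)*U = (-32*U/11)*U = -32*U²/11)
d(-6)*(12 - 98) = (-32/11*(-6)²)*(12 - 98) = -32/11*36*(-86) = -1152/11*(-86) = 99072/11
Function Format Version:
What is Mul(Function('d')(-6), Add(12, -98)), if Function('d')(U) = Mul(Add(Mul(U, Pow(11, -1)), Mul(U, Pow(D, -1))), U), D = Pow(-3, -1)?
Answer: Rational(99072, 11) ≈ 9006.5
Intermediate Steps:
D = Rational(-1, 3) ≈ -0.33333
Function('d')(U) = Mul(Rational(-32, 11), Pow(U, 2)) (Function('d')(U) = Mul(Add(Mul(U, Pow(11, -1)), Mul(U, Pow(Rational(-1, 3), -1))), U) = Mul(Add(Mul(U, Rational(1, 11)), Mul(U, -3)), U) = Mul(Add(Mul(Rational(1, 11), U), Mul(-3, U)), U) = Mul(Mul(Rational(-32, 11), U), U) = Mul(Rational(-32, 11), Pow(U, 2)))
Mul(Function('d')(-6), Add(12, -98)) = Mul(Mul(Rational(-32, 11), Pow(-6, 2)), Add(12, -98)) = Mul(Mul(Rational(-32, 11), 36), -86) = Mul(Rational(-1152, 11), -86) = Rational(99072, 11)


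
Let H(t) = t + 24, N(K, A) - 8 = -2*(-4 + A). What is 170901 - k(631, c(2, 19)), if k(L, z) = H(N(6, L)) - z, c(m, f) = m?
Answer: 172125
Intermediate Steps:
N(K, A) = 16 - 2*A (N(K, A) = 8 - 2*(-4 + A) = 8 + (8 - 2*A) = 16 - 2*A)
H(t) = 24 + t
k(L, z) = 40 - z - 2*L (k(L, z) = (24 + (16 - 2*L)) - z = (40 - 2*L) - z = 40 - z - 2*L)
170901 - k(631, c(2, 19)) = 170901 - (40 - 1*2 - 2*631) = 170901 - (40 - 2 - 1262) = 170901 - 1*(-1224) = 170901 + 1224 = 172125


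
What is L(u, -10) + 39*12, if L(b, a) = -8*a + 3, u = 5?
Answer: 551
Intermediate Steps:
L(b, a) = 3 - 8*a
L(u, -10) + 39*12 = (3 - 8*(-10)) + 39*12 = (3 + 80) + 468 = 83 + 468 = 551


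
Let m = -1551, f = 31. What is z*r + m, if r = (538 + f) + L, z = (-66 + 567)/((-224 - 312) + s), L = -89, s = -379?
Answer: -110643/61 ≈ -1813.8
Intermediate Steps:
z = -167/305 (z = (-66 + 567)/((-224 - 312) - 379) = 501/(-536 - 379) = 501/(-915) = 501*(-1/915) = -167/305 ≈ -0.54754)
r = 480 (r = (538 + 31) - 89 = 569 - 89 = 480)
z*r + m = -167/305*480 - 1551 = -16032/61 - 1551 = -110643/61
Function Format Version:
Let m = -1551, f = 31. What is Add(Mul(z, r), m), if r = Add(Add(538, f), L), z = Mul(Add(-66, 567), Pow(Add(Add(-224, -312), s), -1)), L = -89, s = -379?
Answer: Rational(-110643, 61) ≈ -1813.8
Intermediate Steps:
z = Rational(-167, 305) (z = Mul(Add(-66, 567), Pow(Add(Add(-224, -312), -379), -1)) = Mul(501, Pow(Add(-536, -379), -1)) = Mul(501, Pow(-915, -1)) = Mul(501, Rational(-1, 915)) = Rational(-167, 305) ≈ -0.54754)
r = 480 (r = Add(Add(538, 31), -89) = Add(569, -89) = 480)
Add(Mul(z, r), m) = Add(Mul(Rational(-167, 305), 480), -1551) = Add(Rational(-16032, 61), -1551) = Rational(-110643, 61)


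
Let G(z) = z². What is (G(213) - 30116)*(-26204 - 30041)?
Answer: -857904985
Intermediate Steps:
(G(213) - 30116)*(-26204 - 30041) = (213² - 30116)*(-26204 - 30041) = (45369 - 30116)*(-56245) = 15253*(-56245) = -857904985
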